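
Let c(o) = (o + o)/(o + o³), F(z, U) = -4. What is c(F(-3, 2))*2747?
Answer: 5494/17 ≈ 323.18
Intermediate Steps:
c(o) = 2*o/(o + o³) (c(o) = (2*o)/(o + o³) = 2*o/(o + o³))
c(F(-3, 2))*2747 = (2/(1 + (-4)²))*2747 = (2/(1 + 16))*2747 = (2/17)*2747 = 5494/17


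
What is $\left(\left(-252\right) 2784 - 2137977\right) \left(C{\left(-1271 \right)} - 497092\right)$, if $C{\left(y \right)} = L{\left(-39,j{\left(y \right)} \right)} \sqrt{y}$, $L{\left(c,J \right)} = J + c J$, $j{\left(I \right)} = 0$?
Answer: $1411515103140$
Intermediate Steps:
$L{\left(c,J \right)} = J + J c$
$C{\left(y \right)} = 0$ ($C{\left(y \right)} = 0 \left(1 - 39\right) \sqrt{y} = 0 \left(-38\right) \sqrt{y} = 0 \sqrt{y} = 0$)
$\left(\left(-252\right) 2784 - 2137977\right) \left(C{\left(-1271 \right)} - 497092\right) = \left(\left(-252\right) 2784 - 2137977\right) \left(0 - 497092\right) = \left(-701568 - 2137977\right) \left(-497092\right) = \left(-2839545\right) \left(-497092\right) = 1411515103140$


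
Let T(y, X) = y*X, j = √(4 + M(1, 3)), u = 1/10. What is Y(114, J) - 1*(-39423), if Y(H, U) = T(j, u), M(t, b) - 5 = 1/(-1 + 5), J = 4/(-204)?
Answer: 39423 + √37/20 ≈ 39423.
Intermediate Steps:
J = -1/51 (J = 4*(-1/204) = -1/51 ≈ -0.019608)
u = ⅒ ≈ 0.10000
M(t, b) = 21/4 (M(t, b) = 5 + 1/(-1 + 5) = 5 + 1/4 = 5 + ¼ = 21/4)
j = √37/2 (j = √(4 + 21/4) = √(37/4) = √37/2 ≈ 3.0414)
T(y, X) = X*y
Y(H, U) = √37/20 (Y(H, U) = (√37/2)/10 = √37/20)
Y(114, J) - 1*(-39423) = √37/20 - 1*(-39423) = √37/20 + 39423 = 39423 + √37/20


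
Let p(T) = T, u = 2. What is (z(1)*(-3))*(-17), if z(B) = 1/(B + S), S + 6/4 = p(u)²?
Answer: 102/7 ≈ 14.571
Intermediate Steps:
S = 5/2 (S = -3/2 + 2² = -3/2 + 4 = 5/2 ≈ 2.5000)
z(B) = 1/(5/2 + B) (z(B) = 1/(B + 5/2) = 1/(5/2 + B))
(z(1)*(-3))*(-17) = ((2/(5 + 2*1))*(-3))*(-17) = ((2/(5 + 2))*(-3))*(-17) = ((2/7)*(-3))*(-17) = -6/7*(-17) = 102/7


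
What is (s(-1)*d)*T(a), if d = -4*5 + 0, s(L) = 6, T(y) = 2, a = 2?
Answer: -240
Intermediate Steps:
d = -20 (d = -20 + 0 = -20)
(s(-1)*d)*T(a) = (6*(-20))*2 = -120*2 = -240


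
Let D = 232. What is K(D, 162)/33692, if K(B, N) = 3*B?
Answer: 174/8423 ≈ 0.020658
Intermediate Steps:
K(D, 162)/33692 = (3*232)/33692 = 696*(1/33692) = 174/8423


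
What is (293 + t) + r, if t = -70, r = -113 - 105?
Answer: 5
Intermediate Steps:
r = -218
(293 + t) + r = (293 - 70) - 218 = 223 - 218 = 5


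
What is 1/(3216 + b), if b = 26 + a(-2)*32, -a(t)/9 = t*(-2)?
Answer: 1/2090 ≈ 0.00047847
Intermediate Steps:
a(t) = 18*t (a(t) = -9*t*(-2) = -(-18)*t = 18*t)
b = -1126 (b = 26 + (18*(-2))*32 = 26 - 36*32 = 26 - 1152 = -1126)
1/(3216 + b) = 1/(3216 - 1126) = 1/2090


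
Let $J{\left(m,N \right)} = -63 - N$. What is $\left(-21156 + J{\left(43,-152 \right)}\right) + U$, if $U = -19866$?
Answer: $-40933$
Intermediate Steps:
$\left(-21156 + J{\left(43,-152 \right)}\right) + U = \left(-21156 - -89\right) - 19866 = \left(-21156 + \left(-63 + 152\right)\right) - 19866 = \left(-21156 + 89\right) - 19866 = -21067 - 19866 = -40933$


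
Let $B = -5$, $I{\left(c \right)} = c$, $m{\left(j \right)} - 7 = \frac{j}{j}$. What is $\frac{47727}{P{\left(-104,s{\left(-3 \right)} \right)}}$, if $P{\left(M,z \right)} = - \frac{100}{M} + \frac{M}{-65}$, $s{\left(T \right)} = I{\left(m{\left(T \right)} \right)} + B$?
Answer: $\frac{689390}{37} \approx 18632.0$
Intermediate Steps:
$m{\left(j \right)} = 8$ ($m{\left(j \right)} = 7 + \frac{j}{j} = 7 + 1 = 8$)
$s{\left(T \right)} = 3$ ($s{\left(T \right)} = 8 - 5 = 3$)
$P{\left(M,z \right)} = - \frac{100}{M} - \frac{M}{65}$ ($P{\left(M,z \right)} = - \frac{100}{M} + M \left(- \frac{1}{65}\right) = - \frac{100}{M} - \frac{M}{65}$)
$\frac{47727}{P{\left(-104,s{\left(-3 \right)} \right)}} = \frac{47727}{- \frac{100}{-104} - - \frac{8}{5}} = \frac{47727}{\left(-100\right) \left(- \frac{1}{104}\right) + \frac{8}{5}} = \frac{47727}{\frac{25}{26} + \frac{8}{5}} = \frac{47727}{\frac{333}{130}} = 47727 \cdot \frac{130}{333} = \frac{689390}{37}$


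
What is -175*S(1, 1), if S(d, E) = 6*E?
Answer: -1050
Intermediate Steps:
-175*S(1, 1) = -1050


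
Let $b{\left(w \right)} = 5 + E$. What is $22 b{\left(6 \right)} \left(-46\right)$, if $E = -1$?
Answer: $-4048$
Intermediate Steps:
$b{\left(w \right)} = 4$ ($b{\left(w \right)} = 5 - 1 = 4$)
$22 b{\left(6 \right)} \left(-46\right) = 22 \cdot 4 \left(-46\right) = 88 \left(-46\right) = -4048$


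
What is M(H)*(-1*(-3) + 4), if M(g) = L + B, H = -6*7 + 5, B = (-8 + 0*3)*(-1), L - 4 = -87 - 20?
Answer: -665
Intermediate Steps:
L = -103 (L = 4 + (-87 - 20) = 4 - 107 = -103)
B = 8 (B = (-8 + 0)*(-1) = -8*(-1) = 8)
H = -37 (H = -42 + 5 = -37)
M(g) = -95 (M(g) = -103 + 8 = -95)
M(H)*(-1*(-3) + 4) = -95*(-1*(-3) + 4) = -95*(3 + 4) = -95*7 = -665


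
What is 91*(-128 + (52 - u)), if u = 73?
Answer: -13559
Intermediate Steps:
91*(-128 + (52 - u)) = 91*(-128 + (52 - 1*73)) = 91*(-128 + (52 - 73)) = 91*(-128 - 21) = 91*(-149) = -13559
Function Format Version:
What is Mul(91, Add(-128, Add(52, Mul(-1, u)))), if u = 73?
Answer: -13559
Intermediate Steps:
Mul(91, Add(-128, Add(52, Mul(-1, u)))) = Mul(91, Add(-128, Add(52, Mul(-1, 73)))) = Mul(91, Add(-128, Add(52, -73))) = Mul(91, Add(-128, -21)) = Mul(91, -149) = -13559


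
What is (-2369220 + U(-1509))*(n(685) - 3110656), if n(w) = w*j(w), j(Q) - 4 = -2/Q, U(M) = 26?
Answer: 7363260678092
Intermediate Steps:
j(Q) = 4 - 2/Q
n(w) = w*(4 - 2/w)
(-2369220 + U(-1509))*(n(685) - 3110656) = (-2369220 + 26)*((-2 + 4*685) - 3110656) = -2369194*((-2 + 2740) - 3110656) = -2369194*(2738 - 3110656) = -2369194*(-3107918) = 7363260678092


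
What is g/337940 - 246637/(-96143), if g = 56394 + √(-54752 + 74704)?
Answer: 44385198061/16245282710 + √1247/84485 ≈ 2.7326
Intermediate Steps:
g = 56394 + 4*√1247 (g = 56394 + √19952 = 56394 + 4*√1247 ≈ 56535.)
g/337940 - 246637/(-96143) = (56394 + 4*√1247)/337940 - 246637/(-96143) = (56394 + 4*√1247)*(1/337940) - 246637*(-1/96143) = (28197/168970 + √1247/84485) + 246637/96143 = 44385198061/16245282710 + √1247/84485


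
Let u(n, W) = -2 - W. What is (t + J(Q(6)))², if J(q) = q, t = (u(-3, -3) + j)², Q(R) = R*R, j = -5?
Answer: 2704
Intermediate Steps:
Q(R) = R²
t = 16 (t = ((-2 - 1*(-3)) - 5)² = ((-2 + 3) - 5)² = (1 - 5)² = (-4)² = 16)
(t + J(Q(6)))² = (16 + 6²)² = (16 + 36)² = 52² = 2704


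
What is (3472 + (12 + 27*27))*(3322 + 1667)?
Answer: 21018657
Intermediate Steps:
(3472 + (12 + 27*27))*(3322 + 1667) = (3472 + (12 + 729))*4989 = (3472 + 741)*4989 = 4213*4989 = 21018657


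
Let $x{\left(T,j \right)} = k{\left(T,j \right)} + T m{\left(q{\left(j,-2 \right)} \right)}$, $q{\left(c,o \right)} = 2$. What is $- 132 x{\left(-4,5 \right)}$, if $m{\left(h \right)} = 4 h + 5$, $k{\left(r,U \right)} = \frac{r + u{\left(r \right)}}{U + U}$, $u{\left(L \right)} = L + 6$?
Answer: $\frac{34452}{5} \approx 6890.4$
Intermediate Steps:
$u{\left(L \right)} = 6 + L$
$k{\left(r,U \right)} = \frac{6 + 2 r}{2 U}$ ($k{\left(r,U \right)} = \frac{r + \left(6 + r\right)}{U + U} = \frac{6 + 2 r}{2 U}$)
$m{\left(h \right)} = 5 + 4 h$
$x{\left(T,j \right)} = 13 T + \frac{3 + T}{j}$ ($x{\left(T,j \right)} = \frac{3 + T}{j} + T \left(5 + 4 \cdot 2\right) = \frac{3 + T}{j} + T \left(5 + 8\right) = \frac{3 + T}{j} + T 13 = \frac{3 + T}{j} + 13 T = 13 T + \frac{3 + T}{j}$)
$- 132 x{\left(-4,5 \right)} = - 132 \frac{3 - 4 + 13 \left(-4\right) 5}{5} = - 132 \frac{3 - 4 - 260}{5} = - 132 \cdot \frac{1}{5} \left(-261\right) = \left(-132\right) \left(- \frac{261}{5}\right) = \frac{34452}{5}$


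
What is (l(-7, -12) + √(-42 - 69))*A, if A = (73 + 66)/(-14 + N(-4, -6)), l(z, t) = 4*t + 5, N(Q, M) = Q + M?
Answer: 5977/24 - 139*I*√111/24 ≈ 249.04 - 61.019*I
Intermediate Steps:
N(Q, M) = M + Q
l(z, t) = 5 + 4*t
A = -139/24 (A = (73 + 66)/(-14 + (-6 - 4)) = 139/(-14 - 10) = 139/(-24) = 139*(-1/24) = -139/24 ≈ -5.7917)
(l(-7, -12) + √(-42 - 69))*A = ((5 + 4*(-12)) + √(-42 - 69))*(-139/24) = ((5 - 48) + √(-111))*(-139/24) = (-43 + I*√111)*(-139/24) = 5977/24 - 139*I*√111/24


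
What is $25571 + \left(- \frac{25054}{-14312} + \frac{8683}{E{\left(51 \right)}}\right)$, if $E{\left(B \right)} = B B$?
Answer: $\frac{476041501951}{18612756} \approx 25576.0$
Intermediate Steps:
$E{\left(B \right)} = B^{2}$
$25571 + \left(- \frac{25054}{-14312} + \frac{8683}{E{\left(51 \right)}}\right) = 25571 + \left(- \frac{25054}{-14312} + \frac{8683}{51^{2}}\right) = 25571 - \left(- \frac{12527}{7156} - \frac{8683}{2601}\right) = 25571 + \left(\frac{12527}{7156} + 8683 \cdot \frac{1}{2601}\right) = 25571 + \left(\frac{12527}{7156} + \frac{8683}{2601}\right) = 25571 + \frac{94718275}{18612756} = \frac{476041501951}{18612756}$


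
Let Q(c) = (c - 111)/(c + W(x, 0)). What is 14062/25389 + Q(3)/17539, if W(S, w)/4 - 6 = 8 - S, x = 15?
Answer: 249375430/445297671 ≈ 0.56002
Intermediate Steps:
W(S, w) = 56 - 4*S (W(S, w) = 24 + 4*(8 - S) = 24 + (32 - 4*S) = 56 - 4*S)
Q(c) = (-111 + c)/(-4 + c) (Q(c) = (c - 111)/(c + (56 - 4*15)) = (-111 + c)/(c + (56 - 60)) = (-111 + c)/(c - 4) = (-111 + c)/(-4 + c))
14062/25389 + Q(3)/17539 = 14062/25389 + ((-111 + 3)/(-4 + 3))/17539 = 14062*(1/25389) + (-108/(-1))*(1/17539) = 14062/25389 - 1*(-108)*(1/17539) = 14062/25389 + 108*(1/17539) = 14062/25389 + 108/17539 = 249375430/445297671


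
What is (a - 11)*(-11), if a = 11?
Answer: 0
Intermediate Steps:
(a - 11)*(-11) = (11 - 11)*(-11) = 0*(-11) = 0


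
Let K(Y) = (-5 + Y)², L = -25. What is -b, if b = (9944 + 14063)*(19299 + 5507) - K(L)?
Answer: -595516742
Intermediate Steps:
b = 595516742 (b = (9944 + 14063)*(19299 + 5507) - (-5 - 25)² = 24007*24806 - 1*(-30)² = 595517642 - 1*900 = 595517642 - 900 = 595516742)
-b = -1*595516742 = -595516742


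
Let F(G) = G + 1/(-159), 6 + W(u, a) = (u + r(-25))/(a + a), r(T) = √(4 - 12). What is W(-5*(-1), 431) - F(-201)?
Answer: 26727967/137058 + I*√2/431 ≈ 195.01 + 0.0032812*I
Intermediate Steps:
r(T) = 2*I*√2 (r(T) = √(-8) = 2*I*√2)
W(u, a) = -6 + (u + 2*I*√2)/(2*a) (W(u, a) = -6 + (u + 2*I*√2)/(a + a) = -6 + (u + 2*I*√2)/((2*a)) = -6 + (u + 2*I*√2)*(1/(2*a)) = -6 + (u + 2*I*√2)/(2*a))
F(G) = -1/159 + G (F(G) = G - 1/159 = -1/159 + G)
W(-5*(-1), 431) - F(-201) = ((-5*(-1))/2 - 6*431 + I*√2)/431 - (-1/159 - 201) = ((½)*5 - 2586 + I*√2)/431 - 1*(-31960/159) = (5/2 - 2586 + I*√2)/431 + 31960/159 = (-5167/2 + I*√2)/431 + 31960/159 = (-5167/862 + I*√2/431) + 31960/159 = 26727967/137058 + I*√2/431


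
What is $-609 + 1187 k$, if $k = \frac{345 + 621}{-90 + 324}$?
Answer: $\frac{167356}{39} \approx 4291.2$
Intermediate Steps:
$k = \frac{161}{39}$ ($k = \frac{966}{234} = 966 \cdot \frac{1}{234} = \frac{161}{39} \approx 4.1282$)
$-609 + 1187 k = -609 + 1187 \cdot \frac{161}{39} = -609 + \frac{191107}{39} = \frac{167356}{39}$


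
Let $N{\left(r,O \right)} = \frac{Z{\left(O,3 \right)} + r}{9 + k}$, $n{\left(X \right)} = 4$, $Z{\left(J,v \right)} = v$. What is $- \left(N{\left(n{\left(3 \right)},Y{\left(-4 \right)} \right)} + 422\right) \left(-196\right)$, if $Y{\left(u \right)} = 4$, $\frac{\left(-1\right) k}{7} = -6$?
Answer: $\frac{4219684}{51} \approx 82739.0$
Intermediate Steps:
$k = 42$ ($k = \left(-7\right) \left(-6\right) = 42$)
$N{\left(r,O \right)} = \frac{1}{17} + \frac{r}{51}$ ($N{\left(r,O \right)} = \frac{3 + r}{9 + 42} = \frac{3 + r}{51} = \left(3 + r\right) \frac{1}{51} = \frac{1}{17} + \frac{r}{51}$)
$- \left(N{\left(n{\left(3 \right)},Y{\left(-4 \right)} \right)} + 422\right) \left(-196\right) = - \left(\left(\frac{1}{17} + \frac{1}{51} \cdot 4\right) + 422\right) \left(-196\right) = - \left(\left(\frac{1}{17} + \frac{4}{51}\right) + 422\right) \left(-196\right) = - \left(\frac{7}{51} + 422\right) \left(-196\right) = - \frac{21529 \left(-196\right)}{51} = \left(-1\right) \left(- \frac{4219684}{51}\right) = \frac{4219684}{51}$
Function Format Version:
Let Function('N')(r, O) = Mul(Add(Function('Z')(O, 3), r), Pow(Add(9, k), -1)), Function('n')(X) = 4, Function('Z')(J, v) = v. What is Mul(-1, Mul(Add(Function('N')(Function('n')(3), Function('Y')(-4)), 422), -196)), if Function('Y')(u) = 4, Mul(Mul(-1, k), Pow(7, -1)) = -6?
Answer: Rational(4219684, 51) ≈ 82739.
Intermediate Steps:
k = 42 (k = Mul(-7, -6) = 42)
Function('N')(r, O) = Add(Rational(1, 17), Mul(Rational(1, 51), r)) (Function('N')(r, O) = Mul(Add(3, r), Pow(Add(9, 42), -1)) = Mul(Add(3, r), Pow(51, -1)) = Mul(Add(3, r), Rational(1, 51)) = Add(Rational(1, 17), Mul(Rational(1, 51), r)))
Mul(-1, Mul(Add(Function('N')(Function('n')(3), Function('Y')(-4)), 422), -196)) = Mul(-1, Mul(Add(Add(Rational(1, 17), Mul(Rational(1, 51), 4)), 422), -196)) = Mul(-1, Mul(Add(Add(Rational(1, 17), Rational(4, 51)), 422), -196)) = Mul(-1, Mul(Add(Rational(7, 51), 422), -196)) = Mul(-1, Mul(Rational(21529, 51), -196)) = Mul(-1, Rational(-4219684, 51)) = Rational(4219684, 51)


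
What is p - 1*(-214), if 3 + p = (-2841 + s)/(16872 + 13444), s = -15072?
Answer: 6378763/30316 ≈ 210.41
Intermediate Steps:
p = -108861/30316 (p = -3 + (-2841 - 15072)/(16872 + 13444) = -3 - 17913/30316 = -108861/30316 ≈ -3.5909)
p - 1*(-214) = -108861/30316 - 1*(-214) = -108861/30316 + 214 = 6378763/30316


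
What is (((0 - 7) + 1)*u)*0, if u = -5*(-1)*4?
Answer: 0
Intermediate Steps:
u = 20 (u = 5*4 = 20)
(((0 - 7) + 1)*u)*0 = (((0 - 7) + 1)*20)*0 = ((-7 + 1)*20)*0 = -6*20*0 = -120*0 = 0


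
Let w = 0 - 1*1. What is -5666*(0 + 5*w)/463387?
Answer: 28330/463387 ≈ 0.061137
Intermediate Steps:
w = -1 (w = 0 - 1 = -1)
-5666*(0 + 5*w)/463387 = -5666*(0 + 5*(-1))/463387 = -5666*(0 - 5)*(1/463387) = -5666*(-5)*(1/463387) = 28330*(1/463387) = 28330/463387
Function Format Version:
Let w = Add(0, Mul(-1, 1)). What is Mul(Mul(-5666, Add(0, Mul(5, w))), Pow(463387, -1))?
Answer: Rational(28330, 463387) ≈ 0.061137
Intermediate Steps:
w = -1 (w = Add(0, -1) = -1)
Mul(Mul(-5666, Add(0, Mul(5, w))), Pow(463387, -1)) = Mul(Mul(-5666, Add(0, Mul(5, -1))), Pow(463387, -1)) = Mul(Mul(-5666, Add(0, -5)), Rational(1, 463387)) = Mul(Mul(-5666, -5), Rational(1, 463387)) = Mul(28330, Rational(1, 463387)) = Rational(28330, 463387)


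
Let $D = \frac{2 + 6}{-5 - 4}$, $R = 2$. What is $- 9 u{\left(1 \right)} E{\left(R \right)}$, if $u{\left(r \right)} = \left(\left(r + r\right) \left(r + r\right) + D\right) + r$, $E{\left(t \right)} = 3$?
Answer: $-111$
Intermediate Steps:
$D = - \frac{8}{9}$ ($D = \frac{8}{-9} = 8 \left(- \frac{1}{9}\right) = - \frac{8}{9} \approx -0.88889$)
$u{\left(r \right)} = - \frac{8}{9} + r + 4 r^{2}$ ($u{\left(r \right)} = \left(\left(r + r\right) \left(r + r\right) - \frac{8}{9}\right) + r = \left(2 r 2 r - \frac{8}{9}\right) + r = \left(4 r^{2} - \frac{8}{9}\right) + r = \left(- \frac{8}{9} + 4 r^{2}\right) + r = - \frac{8}{9} + r + 4 r^{2}$)
$- 9 u{\left(1 \right)} E{\left(R \right)} = - 9 \left(- \frac{8}{9} + 1 + 4 \cdot 1^{2}\right) 3 = - 9 \left(- \frac{8}{9} + 1 + 4 \cdot 1\right) 3 = - 9 \left(- \frac{8}{9} + 1 + 4\right) 3 = \left(-9\right) \frac{37}{9} \cdot 3 = \left(-37\right) 3 = -111$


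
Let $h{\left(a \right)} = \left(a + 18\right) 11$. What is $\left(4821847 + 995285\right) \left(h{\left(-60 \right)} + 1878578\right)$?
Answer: $10925248683312$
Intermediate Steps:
$h{\left(a \right)} = 198 + 11 a$ ($h{\left(a \right)} = \left(18 + a\right) 11 = 198 + 11 a$)
$\left(4821847 + 995285\right) \left(h{\left(-60 \right)} + 1878578\right) = \left(4821847 + 995285\right) \left(\left(198 + 11 \left(-60\right)\right) + 1878578\right) = 5817132 \left(\left(198 - 660\right) + 1878578\right) = 5817132 \left(-462 + 1878578\right) = 5817132 \cdot 1878116 = 10925248683312$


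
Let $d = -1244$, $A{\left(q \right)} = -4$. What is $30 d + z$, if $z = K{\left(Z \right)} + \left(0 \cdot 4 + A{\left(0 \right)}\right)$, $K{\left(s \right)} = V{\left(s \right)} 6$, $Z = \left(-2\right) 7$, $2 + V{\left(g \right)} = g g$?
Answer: $-36160$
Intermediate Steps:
$V{\left(g \right)} = -2 + g^{2}$ ($V{\left(g \right)} = -2 + g g = -2 + g^{2}$)
$Z = -14$
$K{\left(s \right)} = -12 + 6 s^{2}$ ($K{\left(s \right)} = \left(-2 + s^{2}\right) 6 = -12 + 6 s^{2}$)
$z = 1160$ ($z = \left(-12 + 6 \left(-14\right)^{2}\right) + \left(0 \cdot 4 - 4\right) = \left(-12 + 6 \cdot 196\right) + \left(0 - 4\right) = \left(-12 + 1176\right) - 4 = 1164 - 4 = 1160$)
$30 d + z = 30 \left(-1244\right) + 1160 = -37320 + 1160 = -36160$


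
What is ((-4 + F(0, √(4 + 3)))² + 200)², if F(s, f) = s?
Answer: 46656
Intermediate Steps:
((-4 + F(0, √(4 + 3)))² + 200)² = ((-4 + 0)² + 200)² = ((-4)² + 200)² = (16 + 200)² = 216² = 46656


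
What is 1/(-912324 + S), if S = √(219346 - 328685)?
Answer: -912324/832335190315 - I*√109339/832335190315 ≈ -1.0961e-6 - 3.9727e-10*I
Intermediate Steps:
S = I*√109339 (S = √(-109339) = I*√109339 ≈ 330.66*I)
1/(-912324 + S) = 1/(-912324 + I*√109339)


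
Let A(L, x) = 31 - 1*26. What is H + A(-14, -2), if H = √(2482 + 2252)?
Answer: 5 + 3*√526 ≈ 73.804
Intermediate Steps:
A(L, x) = 5 (A(L, x) = 31 - 26 = 5)
H = 3*√526 (H = √4734 = 3*√526 ≈ 68.804)
H + A(-14, -2) = 3*√526 + 5 = 5 + 3*√526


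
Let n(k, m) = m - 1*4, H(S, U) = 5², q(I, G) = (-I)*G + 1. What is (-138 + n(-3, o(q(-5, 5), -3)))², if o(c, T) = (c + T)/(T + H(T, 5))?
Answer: 9616201/484 ≈ 19868.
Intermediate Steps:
q(I, G) = 1 - G*I (q(I, G) = -G*I + 1 = 1 - G*I)
H(S, U) = 25
o(c, T) = (T + c)/(25 + T) (o(c, T) = (c + T)/(T + 25) = (T + c)/(25 + T))
n(k, m) = -4 + m (n(k, m) = m - 4 = -4 + m)
(-138 + n(-3, o(q(-5, 5), -3)))² = (-138 + (-4 + (-3 + (1 - 1*5*(-5)))/(25 - 3)))² = (-138 + (-4 + (-3 + (1 + 25))/22))² = (-138 + (-4 + (-3 + 26)/22))² = (-138 + (-4 + (1/22)*23))² = (-138 + (-4 + 23/22))² = (-138 - 65/22)² = (-3101/22)² = 9616201/484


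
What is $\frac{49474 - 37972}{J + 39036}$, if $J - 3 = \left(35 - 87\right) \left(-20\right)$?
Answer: $\frac{11502}{40079} \approx 0.28698$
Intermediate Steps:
$J = 1043$ ($J = 3 + \left(35 - 87\right) \left(-20\right) = 3 - -1040 = 3 + 1040 = 1043$)
$\frac{49474 - 37972}{J + 39036} = \frac{49474 - 37972}{1043 + 39036} = \frac{11502}{40079}$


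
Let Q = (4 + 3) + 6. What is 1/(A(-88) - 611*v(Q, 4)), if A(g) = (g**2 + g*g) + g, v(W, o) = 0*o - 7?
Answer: 1/19677 ≈ 5.0821e-5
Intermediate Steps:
Q = 13 (Q = 7 + 6 = 13)
v(W, o) = -7 (v(W, o) = 0 - 7 = -7)
A(g) = g + 2*g**2 (A(g) = (g**2 + g**2) + g = 2*g**2 + g = g + 2*g**2)
1/(A(-88) - 611*v(Q, 4)) = 1/(-88*(1 + 2*(-88)) - 611*(-7)) = 1/(-88*(1 - 176) + 4277) = 1/(-88*(-175) + 4277) = 1/(15400 + 4277) = 1/19677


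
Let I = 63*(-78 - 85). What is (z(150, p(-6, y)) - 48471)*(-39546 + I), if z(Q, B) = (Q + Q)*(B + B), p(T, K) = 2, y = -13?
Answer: 2354804865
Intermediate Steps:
I = -10269 (I = 63*(-163) = -10269)
z(Q, B) = 4*B*Q (z(Q, B) = (2*Q)*(2*B) = 4*B*Q)
(z(150, p(-6, y)) - 48471)*(-39546 + I) = (4*2*150 - 48471)*(-39546 - 10269) = (1200 - 48471)*(-49815) = -47271*(-49815) = 2354804865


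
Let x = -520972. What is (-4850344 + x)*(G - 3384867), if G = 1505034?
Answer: 10097177070228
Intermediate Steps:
(-4850344 + x)*(G - 3384867) = (-4850344 - 520972)*(1505034 - 3384867) = -5371316*(-1879833) = 10097177070228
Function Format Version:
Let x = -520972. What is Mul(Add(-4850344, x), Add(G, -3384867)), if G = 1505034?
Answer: 10097177070228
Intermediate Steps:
Mul(Add(-4850344, x), Add(G, -3384867)) = Mul(Add(-4850344, -520972), Add(1505034, -3384867)) = Mul(-5371316, -1879833) = 10097177070228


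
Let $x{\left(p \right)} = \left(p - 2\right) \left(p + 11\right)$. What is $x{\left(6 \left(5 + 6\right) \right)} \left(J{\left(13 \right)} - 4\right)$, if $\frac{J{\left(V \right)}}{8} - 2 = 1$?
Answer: $98560$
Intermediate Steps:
$J{\left(V \right)} = 24$ ($J{\left(V \right)} = 16 + 8 \cdot 1 = 16 + 8 = 24$)
$x{\left(p \right)} = \left(-2 + p\right) \left(11 + p\right)$
$x{\left(6 \left(5 + 6\right) \right)} \left(J{\left(13 \right)} - 4\right) = \left(-22 + \left(6 \left(5 + 6\right)\right)^{2} + 9 \cdot 6 \left(5 + 6\right)\right) \left(24 - 4\right) = \left(-22 + \left(6 \cdot 11\right)^{2} + 9 \cdot 6 \cdot 11\right) 20 = \left(-22 + 66^{2} + 9 \cdot 66\right) 20 = \left(-22 + 4356 + 594\right) 20 = 4928 \cdot 20 = 98560$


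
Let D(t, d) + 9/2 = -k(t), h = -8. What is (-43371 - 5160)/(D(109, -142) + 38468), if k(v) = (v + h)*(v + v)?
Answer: -97062/32891 ≈ -2.9510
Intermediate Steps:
k(v) = 2*v*(-8 + v) (k(v) = (v - 8)*(v + v) = (-8 + v)*(2*v) = 2*v*(-8 + v))
D(t, d) = -9/2 - 2*t*(-8 + t)
(-43371 - 5160)/(D(109, -142) + 38468) = (-43371 - 5160)/((-9/2 - 2*109*(-8 + 109)) + 38468) = -48531/((-9/2 - 2*109*101) + 38468) = -48531/((-9/2 - 22018) + 38468) = -48531/(-44045/2 + 38468) = -48531/32891/2 = -48531*2/32891 = -97062/32891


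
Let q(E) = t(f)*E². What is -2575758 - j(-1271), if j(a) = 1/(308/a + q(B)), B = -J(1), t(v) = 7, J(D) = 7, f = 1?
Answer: -1122116095181/435645 ≈ -2.5758e+6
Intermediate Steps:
B = -7 (B = -1*7 = -7)
q(E) = 7*E²
j(a) = 1/(343 + 308/a) (j(a) = 1/(308/a + 7*(-7)²) = 1/(308/a + 7*49) = 1/(308/a + 343) = 1/(343 + 308/a))
-2575758 - j(-1271) = -2575758 - (-1271)/(7*(44 + 49*(-1271))) = -2575758 - (-1271)/(7*(44 - 62279)) = -2575758 - (-1271)/(7*(-62235)) = -2575758 - (-1271)*(-1)/(7*62235) = -2575758 - 1*1271/435645 = -2575758 - 1271/435645 = -1122116095181/435645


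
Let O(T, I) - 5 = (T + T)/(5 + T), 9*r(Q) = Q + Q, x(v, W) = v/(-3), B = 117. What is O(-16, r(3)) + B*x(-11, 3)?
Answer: 4806/11 ≈ 436.91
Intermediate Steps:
x(v, W) = -v/3 (x(v, W) = v*(-1/3) = -v/3)
r(Q) = 2*Q/9 (r(Q) = (Q + Q)/9 = (2*Q)/9 = 2*Q/9)
O(T, I) = 5 + 2*T/(5 + T) (O(T, I) = 5 + (T + T)/(5 + T) = 5 + (2*T)/(5 + T) = 5 + 2*T/(5 + T))
O(-16, r(3)) + B*x(-11, 3) = (25 + 7*(-16))/(5 - 16) + 117*(-1/3*(-11)) = (25 - 112)/(-11) + 117*(11/3) = -1/11*(-87) + 429 = 87/11 + 429 = 4806/11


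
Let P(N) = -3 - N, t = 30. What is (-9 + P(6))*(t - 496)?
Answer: 8388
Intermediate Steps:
(-9 + P(6))*(t - 496) = (-9 + (-3 - 1*6))*(30 - 496) = (-9 + (-3 - 6))*(-466) = (-9 - 9)*(-466) = -18*(-466) = 8388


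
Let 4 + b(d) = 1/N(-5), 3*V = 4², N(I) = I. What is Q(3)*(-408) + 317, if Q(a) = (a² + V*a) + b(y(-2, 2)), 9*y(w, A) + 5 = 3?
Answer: -40847/5 ≈ -8169.4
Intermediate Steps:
V = 16/3 (V = (⅓)*4² = (⅓)*16 = 16/3 ≈ 5.3333)
y(w, A) = -2/9 (y(w, A) = -5/9 + (⅑)*3 = -5/9 + ⅓ = -2/9)
b(d) = -21/5 (b(d) = -4 + 1/(-5) = -4 - ⅕ = -21/5)
Q(a) = -21/5 + a² + 16*a/3 (Q(a) = (a² + 16*a/3) - 21/5 = -21/5 + a² + 16*a/3)
Q(3)*(-408) + 317 = (-21/5 + 3² + (16/3)*3)*(-408) + 317 = (-21/5 + 9 + 16)*(-408) + 317 = (104/5)*(-408) + 317 = -42432/5 + 317 = -40847/5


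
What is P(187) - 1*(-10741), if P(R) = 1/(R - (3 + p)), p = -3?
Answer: 2008568/187 ≈ 10741.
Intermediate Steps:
P(R) = 1/R (P(R) = 1/(R - (3 - 3)) = 1/(R - 1*0) = 1/(R + 0) = 1/R)
P(187) - 1*(-10741) = 1/187 - 1*(-10741) = 1/187 + 10741 = 2008568/187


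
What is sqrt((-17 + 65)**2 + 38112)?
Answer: 4*sqrt(2526) ≈ 201.04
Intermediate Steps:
sqrt((-17 + 65)**2 + 38112) = sqrt(48**2 + 38112) = sqrt(2304 + 38112) = sqrt(40416) = 4*sqrt(2526)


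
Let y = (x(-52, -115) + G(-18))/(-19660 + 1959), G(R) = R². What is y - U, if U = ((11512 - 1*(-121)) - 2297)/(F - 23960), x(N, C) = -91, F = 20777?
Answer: 54838299/18780761 ≈ 2.9199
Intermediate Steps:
y = -233/17701 (y = (-91 + (-18)²)/(-19660 + 1959) = (-91 + 324)/(-17701) = 233*(-1/17701) = -233/17701 ≈ -0.013163)
U = -3112/1061 (U = ((11512 - 1*(-121)) - 2297)/(20777 - 23960) = ((11512 + 121) - 2297)/(-3183) = (11633 - 2297)*(-1/3183) = 9336*(-1/3183) = -3112/1061 ≈ -2.9331)
y - U = -233/17701 - 1*(-3112/1061) = -233/17701 + 3112/1061 = 54838299/18780761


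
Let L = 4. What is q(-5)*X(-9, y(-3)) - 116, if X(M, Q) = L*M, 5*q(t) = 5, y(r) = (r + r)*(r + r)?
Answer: -152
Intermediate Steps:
y(r) = 4*r² (y(r) = (2*r)*(2*r) = 4*r²)
q(t) = 1 (q(t) = (⅕)*5 = 1)
X(M, Q) = 4*M
q(-5)*X(-9, y(-3)) - 116 = 1*(4*(-9)) - 116 = 1*(-36) - 116 = -36 - 116 = -152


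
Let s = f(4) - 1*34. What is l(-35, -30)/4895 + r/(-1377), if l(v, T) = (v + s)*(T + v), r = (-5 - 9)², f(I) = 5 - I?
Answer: 1025384/1348083 ≈ 0.76062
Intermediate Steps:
r = 196 (r = (-14)² = 196)
s = -33 (s = (5 - 1*4) - 1*34 = (5 - 4) - 34 = 1 - 34 = -33)
l(v, T) = (-33 + v)*(T + v) (l(v, T) = (v - 33)*(T + v) = (-33 + v)*(T + v))
l(-35, -30)/4895 + r/(-1377) = ((-35)² - 33*(-30) - 33*(-35) - 30*(-35))/4895 + 196/(-1377) = (1225 + 990 + 1155 + 1050)*(1/4895) + 196*(-1/1377) = 4420*(1/4895) - 196/1377 = 884/979 - 196/1377 = 1025384/1348083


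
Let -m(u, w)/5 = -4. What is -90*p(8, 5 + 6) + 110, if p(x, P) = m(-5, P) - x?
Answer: -970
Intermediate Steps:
m(u, w) = 20 (m(u, w) = -5*(-4) = 20)
p(x, P) = 20 - x
-90*p(8, 5 + 6) + 110 = -90*(20 - 1*8) + 110 = -90*(20 - 8) + 110 = -90*12 + 110 = -1080 + 110 = -970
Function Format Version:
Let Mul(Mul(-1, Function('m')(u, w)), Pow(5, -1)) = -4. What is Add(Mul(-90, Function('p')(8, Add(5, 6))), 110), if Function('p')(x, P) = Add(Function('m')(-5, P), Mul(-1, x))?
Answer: -970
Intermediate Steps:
Function('m')(u, w) = 20 (Function('m')(u, w) = Mul(-5, -4) = 20)
Function('p')(x, P) = Add(20, Mul(-1, x))
Add(Mul(-90, Function('p')(8, Add(5, 6))), 110) = Add(Mul(-90, Add(20, Mul(-1, 8))), 110) = Add(Mul(-90, Add(20, -8)), 110) = Add(Mul(-90, 12), 110) = Add(-1080, 110) = -970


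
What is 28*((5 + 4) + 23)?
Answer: 896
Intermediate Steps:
28*((5 + 4) + 23) = 28*(9 + 23) = 28*32 = 896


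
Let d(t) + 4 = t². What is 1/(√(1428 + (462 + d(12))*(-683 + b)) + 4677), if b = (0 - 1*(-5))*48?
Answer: 4677/22139587 - I*√265258/22139587 ≈ 0.00021125 - 2.3263e-5*I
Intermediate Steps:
b = 240 (b = (0 + 5)*48 = 5*48 = 240)
d(t) = -4 + t²
1/(√(1428 + (462 + d(12))*(-683 + b)) + 4677) = 1/(√(1428 + (462 + (-4 + 12²))*(-683 + 240)) + 4677) = 1/(√(1428 + (462 + (-4 + 144))*(-443)) + 4677) = 1/(√(1428 + (462 + 140)*(-443)) + 4677) = 1/(√(1428 + 602*(-443)) + 4677) = 1/(√(1428 - 266686) + 4677) = 1/(√(-265258) + 4677) = 1/(I*√265258 + 4677) = 1/(4677 + I*√265258)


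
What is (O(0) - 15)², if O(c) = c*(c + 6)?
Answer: 225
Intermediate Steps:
O(c) = c*(6 + c)
(O(0) - 15)² = (0*(6 + 0) - 15)² = (0*6 - 15)² = (0 - 15)² = (-15)² = 225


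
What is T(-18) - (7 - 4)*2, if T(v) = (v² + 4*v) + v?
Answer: 228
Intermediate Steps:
T(v) = v² + 5*v
T(-18) - (7 - 4)*2 = -18*(5 - 18) - (7 - 4)*2 = -18*(-13) - 3*2 = 234 - 1*6 = 234 - 6 = 228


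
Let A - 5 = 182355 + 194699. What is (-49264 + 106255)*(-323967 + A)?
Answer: 3025766172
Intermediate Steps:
A = 377059 (A = 5 + (182355 + 194699) = 5 + 377054 = 377059)
(-49264 + 106255)*(-323967 + A) = (-49264 + 106255)*(-323967 + 377059) = 56991*53092 = 3025766172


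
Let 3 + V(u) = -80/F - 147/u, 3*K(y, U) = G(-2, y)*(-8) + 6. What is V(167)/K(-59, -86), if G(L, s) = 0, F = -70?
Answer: -1600/1169 ≈ -1.3687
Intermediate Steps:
K(y, U) = 2 (K(y, U) = (0*(-8) + 6)/3 = (0 + 6)/3 = (⅓)*6 = 2)
V(u) = -13/7 - 147/u (V(u) = -3 + (-80/(-70) - 147/u) = -3 + (-80*(-1/70) - 147/u) = -3 + (8/7 - 147/u) = -13/7 - 147/u)
V(167)/K(-59, -86) = (-13/7 - 147/167)/2 = (-13/7 - 147*1/167)*(½) = (-13/7 - 147/167)*(½) = -3200/1169*½ = -1600/1169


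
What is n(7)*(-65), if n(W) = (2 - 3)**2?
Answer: -65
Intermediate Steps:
n(W) = 1 (n(W) = (-1)**2 = 1)
n(7)*(-65) = 1*(-65) = -65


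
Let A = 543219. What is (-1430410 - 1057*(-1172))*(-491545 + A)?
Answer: -9901048444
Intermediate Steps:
(-1430410 - 1057*(-1172))*(-491545 + A) = (-1430410 - 1057*(-1172))*(-491545 + 543219) = (-1430410 + 1238804)*51674 = -191606*51674 = -9901048444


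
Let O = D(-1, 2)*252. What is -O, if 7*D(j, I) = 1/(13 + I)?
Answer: -12/5 ≈ -2.4000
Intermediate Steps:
D(j, I) = 1/(7*(13 + I))
O = 12/5 (O = (1/(7*(13 + 2)))*252 = ((1/7)/15)*252 = ((1/7)*(1/15))*252 = (1/105)*252 = 12/5 ≈ 2.4000)
-O = -1*12/5 = -12/5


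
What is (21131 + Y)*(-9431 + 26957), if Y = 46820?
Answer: 1190909226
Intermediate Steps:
(21131 + Y)*(-9431 + 26957) = (21131 + 46820)*(-9431 + 26957) = 67951*17526 = 1190909226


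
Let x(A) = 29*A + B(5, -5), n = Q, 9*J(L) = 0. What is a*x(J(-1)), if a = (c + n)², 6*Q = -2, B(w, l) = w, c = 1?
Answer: 20/9 ≈ 2.2222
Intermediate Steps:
J(L) = 0 (J(L) = (⅑)*0 = 0)
Q = -⅓ (Q = (⅙)*(-2) = -⅓ ≈ -0.33333)
n = -⅓ ≈ -0.33333
x(A) = 5 + 29*A (x(A) = 29*A + 5 = 5 + 29*A)
a = 4/9 (a = (1 - ⅓)² = (⅔)² = 4/9 ≈ 0.44444)
a*x(J(-1)) = 4*(5 + 29*0)/9 = 4*(5 + 0)/9 = (4/9)*5 = 20/9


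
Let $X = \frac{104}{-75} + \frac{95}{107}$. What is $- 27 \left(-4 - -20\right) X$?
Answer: $\frac{576432}{2675} \approx 215.49$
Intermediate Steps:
$X = - \frac{4003}{8025}$ ($X = 104 \left(- \frac{1}{75}\right) + 95 \cdot \frac{1}{107} = - \frac{104}{75} + \frac{95}{107} = - \frac{4003}{8025} \approx -0.49882$)
$- 27 \left(-4 - -20\right) X = - 27 \left(-4 - -20\right) \left(- \frac{4003}{8025}\right) = - 27 \left(-4 + 20\right) \left(- \frac{4003}{8025}\right) = \left(-27\right) 16 \left(- \frac{4003}{8025}\right) = \left(-432\right) \left(- \frac{4003}{8025}\right) = \frac{576432}{2675}$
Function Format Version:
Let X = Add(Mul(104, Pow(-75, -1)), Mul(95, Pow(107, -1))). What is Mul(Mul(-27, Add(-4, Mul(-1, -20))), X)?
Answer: Rational(576432, 2675) ≈ 215.49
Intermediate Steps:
X = Rational(-4003, 8025) (X = Add(Mul(104, Rational(-1, 75)), Mul(95, Rational(1, 107))) = Add(Rational(-104, 75), Rational(95, 107)) = Rational(-4003, 8025) ≈ -0.49882)
Mul(Mul(-27, Add(-4, Mul(-1, -20))), X) = Mul(Mul(-27, Add(-4, Mul(-1, -20))), Rational(-4003, 8025)) = Mul(Mul(-27, Add(-4, 20)), Rational(-4003, 8025)) = Mul(Mul(-27, 16), Rational(-4003, 8025)) = Mul(-432, Rational(-4003, 8025)) = Rational(576432, 2675)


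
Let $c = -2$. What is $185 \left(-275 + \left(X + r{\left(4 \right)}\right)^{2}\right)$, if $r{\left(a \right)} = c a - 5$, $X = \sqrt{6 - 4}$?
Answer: $-19240 - 4810 \sqrt{2} \approx -26042.0$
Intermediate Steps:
$X = \sqrt{2} \approx 1.4142$
$r{\left(a \right)} = -5 - 2 a$ ($r{\left(a \right)} = - 2 a - 5 = -5 - 2 a$)
$185 \left(-275 + \left(X + r{\left(4 \right)}\right)^{2}\right) = 185 \left(-275 + \left(\sqrt{2} - 13\right)^{2}\right) = 185 \left(-275 + \left(-13 + \sqrt{2}\right)^{2}\right) = -50875 + 185 \left(-13 + \sqrt{2}\right)^{2}$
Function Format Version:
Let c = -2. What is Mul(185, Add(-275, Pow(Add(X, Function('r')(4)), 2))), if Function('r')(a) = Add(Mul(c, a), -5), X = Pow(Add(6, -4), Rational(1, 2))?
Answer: Add(-19240, Mul(-4810, Pow(2, Rational(1, 2)))) ≈ -26042.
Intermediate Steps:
X = Pow(2, Rational(1, 2)) ≈ 1.4142
Function('r')(a) = Add(-5, Mul(-2, a)) (Function('r')(a) = Add(Mul(-2, a), -5) = Add(-5, Mul(-2, a)))
Mul(185, Add(-275, Pow(Add(X, Function('r')(4)), 2))) = Mul(185, Add(-275, Pow(Add(Pow(2, Rational(1, 2)), Add(-5, Mul(-2, 4))), 2))) = Mul(185, Add(-275, Pow(Add(Pow(2, Rational(1, 2)), Add(-5, -8)), 2))) = Mul(185, Add(-275, Pow(Add(Pow(2, Rational(1, 2)), -13), 2))) = Mul(185, Add(-275, Pow(Add(-13, Pow(2, Rational(1, 2))), 2))) = Add(-50875, Mul(185, Pow(Add(-13, Pow(2, Rational(1, 2))), 2)))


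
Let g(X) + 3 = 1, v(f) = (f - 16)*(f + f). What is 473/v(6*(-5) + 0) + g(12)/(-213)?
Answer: 35423/195960 ≈ 0.18077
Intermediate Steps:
v(f) = 2*f*(-16 + f) (v(f) = (-16 + f)*(2*f) = 2*f*(-16 + f))
g(X) = -2 (g(X) = -3 + 1 = -2)
473/v(6*(-5) + 0) + g(12)/(-213) = 473/((2*(6*(-5) + 0)*(-16 + (6*(-5) + 0)))) - 2/(-213) = 473/((2*(-30 + 0)*(-16 + (-30 + 0)))) - 2*(-1/213) = 473/((2*(-30)*(-16 - 30))) + 2/213 = 473/((2*(-30)*(-46))) + 2/213 = 473/2760 + 2/213 = 35423/195960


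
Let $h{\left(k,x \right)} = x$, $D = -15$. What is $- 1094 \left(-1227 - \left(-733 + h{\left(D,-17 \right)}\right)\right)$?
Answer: $521838$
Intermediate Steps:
$- 1094 \left(-1227 - \left(-733 + h{\left(D,-17 \right)}\right)\right) = - 1094 \left(-1227 + \left(733 - -17\right)\right) = - 1094 \left(-1227 + \left(733 + 17\right)\right) = - 1094 \left(-1227 + 750\right) = \left(-1094\right) \left(-477\right) = 521838$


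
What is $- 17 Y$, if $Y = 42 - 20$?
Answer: $-374$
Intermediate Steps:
$Y = 22$ ($Y = 42 - 20 = 22$)
$- 17 Y = \left(-17\right) 22 = -374$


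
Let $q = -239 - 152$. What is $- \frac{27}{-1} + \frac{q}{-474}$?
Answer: $\frac{13189}{474} \approx 27.825$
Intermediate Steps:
$q = -391$
$- \frac{27}{-1} + \frac{q}{-474} = - \frac{27}{-1} - \frac{391}{-474} = \left(-27\right) \left(-1\right) - - \frac{391}{474} = 27 + \frac{391}{474} = \frac{13189}{474}$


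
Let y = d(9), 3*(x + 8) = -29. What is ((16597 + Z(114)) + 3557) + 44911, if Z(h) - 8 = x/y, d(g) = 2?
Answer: 390385/6 ≈ 65064.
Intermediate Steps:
x = -53/3 (x = -8 + (⅓)*(-29) = -8 - 29/3 = -53/3 ≈ -17.667)
y = 2
Z(h) = -⅚ (Z(h) = 8 - 53/3/2 = 8 - 53/3*½ = 8 - 53/6 = -⅚)
((16597 + Z(114)) + 3557) + 44911 = ((16597 - ⅚) + 3557) + 44911 = (99577/6 + 3557) + 44911 = 120919/6 + 44911 = 390385/6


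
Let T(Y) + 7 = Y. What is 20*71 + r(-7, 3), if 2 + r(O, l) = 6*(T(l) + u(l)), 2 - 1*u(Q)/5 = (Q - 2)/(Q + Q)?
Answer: 1449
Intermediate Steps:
T(Y) = -7 + Y
u(Q) = 10 - 5*(-2 + Q)/(2*Q) (u(Q) = 10 - 5*(Q - 2)/(Q + Q) = 10 - 5*(-2 + Q)/(2*Q))
r(O, l) = 1 + 6*l + 30/l (r(O, l) = -2 + 6*((-7 + l) + (15/2 + 5/l)) = -2 + 6*(½ + l + 5/l) = -2 + (3 + 6*l + 30/l) = 1 + 6*l + 30/l)
20*71 + r(-7, 3) = 20*71 + (1 + 6*3 + 30/3) = 1420 + (1 + 18 + 30*(⅓)) = 1420 + (1 + 18 + 10) = 1420 + 29 = 1449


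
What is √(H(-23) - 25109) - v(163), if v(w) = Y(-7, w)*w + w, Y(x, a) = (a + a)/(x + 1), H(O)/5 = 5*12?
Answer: 26080/3 + I*√24809 ≈ 8693.3 + 157.51*I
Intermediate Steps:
H(O) = 300 (H(O) = 5*(5*12) = 5*60 = 300)
Y(x, a) = 2*a/(1 + x) (Y(x, a) = (2*a)/(1 + x) = 2*a/(1 + x))
v(w) = w - w²/3 (v(w) = (2*w/(1 - 7))*w + w = (2*w/(-6))*w + w = (2*w*(-⅙))*w + w = (-w/3)*w + w = -w²/3 + w = w - w²/3)
√(H(-23) - 25109) - v(163) = √(300 - 25109) - 163*(3 - 1*163)/3 = √(-24809) - 163*(3 - 163)/3 = I*√24809 - 163*(-160)/3 = I*√24809 - 1*(-26080/3) = I*√24809 + 26080/3 = 26080/3 + I*√24809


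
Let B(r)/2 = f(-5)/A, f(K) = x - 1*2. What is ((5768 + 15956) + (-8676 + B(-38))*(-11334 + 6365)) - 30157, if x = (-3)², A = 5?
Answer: 215443489/5 ≈ 4.3089e+7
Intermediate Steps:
x = 9
f(K) = 7 (f(K) = 9 - 1*2 = 9 - 2 = 7)
B(r) = 14/5 (B(r) = 2*(7/5) = 14/5)
((5768 + 15956) + (-8676 + B(-38))*(-11334 + 6365)) - 30157 = ((5768 + 15956) + (-8676 + 14/5)*(-11334 + 6365)) - 30157 = (21724 - 43366/5*(-4969)) - 30157 = (21724 + 215485654/5) - 30157 = 215594274/5 - 30157 = 215443489/5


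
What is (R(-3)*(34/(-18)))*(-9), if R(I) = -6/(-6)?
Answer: 17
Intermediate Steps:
R(I) = 1 (R(I) = -6*(-1/6) = 1)
(R(-3)*(34/(-18)))*(-9) = (1*(34/(-18)))*(-9) = (1*(34*(-1/18)))*(-9) = (1*(-17/9))*(-9) = -17/9*(-9) = 17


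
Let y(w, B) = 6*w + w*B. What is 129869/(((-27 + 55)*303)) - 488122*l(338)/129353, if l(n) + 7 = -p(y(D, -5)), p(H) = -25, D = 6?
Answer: -8249020301/156775836 ≈ -52.617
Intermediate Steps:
y(w, B) = 6*w + B*w
l(n) = 18 (l(n) = -7 - 1*(-25) = -7 + 25 = 18)
129869/(((-27 + 55)*303)) - 488122*l(338)/129353 = 129869/(((-27 + 55)*303)) - 488122/(129353/18) = 129869/((28*303)) - 488122/(129353*(1/18)) = 129869/8484 - 488122/129353/18 = 129869*(1/8484) - 488122*18/129353 = 129869/8484 - 8786196/129353 = -8249020301/156775836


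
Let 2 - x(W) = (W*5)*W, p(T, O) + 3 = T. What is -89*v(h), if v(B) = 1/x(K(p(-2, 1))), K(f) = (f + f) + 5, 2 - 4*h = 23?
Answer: 89/123 ≈ 0.72358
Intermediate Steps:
h = -21/4 (h = 1/2 - 1/4*23 = 1/2 - 23/4 = -21/4 ≈ -5.2500)
p(T, O) = -3 + T
K(f) = 5 + 2*f (K(f) = 2*f + 5 = 5 + 2*f)
x(W) = 2 - 5*W**2 (x(W) = 2 - W*5*W = 2 - 5*W*W = 2 - 5*W**2)
v(B) = -1/123 (v(B) = 1/(2 - 5*(5 + 2*(-3 - 2))**2) = 1/(2 - 5*(5 + 2*(-5))**2) = 1/(2 - 5*(5 - 10)**2) = 1/(2 - 5*(-5)**2) = 1/(2 - 5*25) = 1/(2 - 125) = 1/(-123) = -1/123)
-89*v(h) = -89*(-1/123) = 89/123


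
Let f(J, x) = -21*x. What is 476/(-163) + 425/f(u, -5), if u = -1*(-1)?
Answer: 3859/3423 ≈ 1.1274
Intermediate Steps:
u = 1
476/(-163) + 425/f(u, -5) = 476/(-163) + 425/((-21*(-5))) = 476*(-1/163) + 425/105 = -476/163 + 425*(1/105) = -476/163 + 85/21 = 3859/3423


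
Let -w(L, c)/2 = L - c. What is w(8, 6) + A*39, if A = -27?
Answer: -1057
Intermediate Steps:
w(L, c) = -2*L + 2*c (w(L, c) = -2*(L - c) = -2*L + 2*c)
w(8, 6) + A*39 = (-2*8 + 2*6) - 27*39 = (-16 + 12) - 1053 = -4 - 1053 = -1057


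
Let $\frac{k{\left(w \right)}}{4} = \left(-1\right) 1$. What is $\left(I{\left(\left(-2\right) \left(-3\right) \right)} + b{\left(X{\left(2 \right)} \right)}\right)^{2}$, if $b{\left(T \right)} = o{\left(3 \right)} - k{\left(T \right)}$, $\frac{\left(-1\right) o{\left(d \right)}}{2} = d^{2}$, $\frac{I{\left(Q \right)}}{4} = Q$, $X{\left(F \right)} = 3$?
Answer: $100$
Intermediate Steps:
$I{\left(Q \right)} = 4 Q$
$o{\left(d \right)} = - 2 d^{2}$
$k{\left(w \right)} = -4$ ($k{\left(w \right)} = 4 \left(\left(-1\right) 1\right) = 4 \left(-1\right) = -4$)
$b{\left(T \right)} = -14$ ($b{\left(T \right)} = - 2 \cdot 3^{2} - -4 = \left(-2\right) 9 + 4 = -18 + 4 = -14$)
$\left(I{\left(\left(-2\right) \left(-3\right) \right)} + b{\left(X{\left(2 \right)} \right)}\right)^{2} = \left(4 \left(\left(-2\right) \left(-3\right)\right) - 14\right)^{2} = \left(4 \cdot 6 - 14\right)^{2} = \left(24 - 14\right)^{2} = 10^{2} = 100$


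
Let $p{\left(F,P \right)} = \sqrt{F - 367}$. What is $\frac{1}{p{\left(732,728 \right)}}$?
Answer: $\frac{\sqrt{365}}{365} \approx 0.052342$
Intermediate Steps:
$p{\left(F,P \right)} = \sqrt{-367 + F}$
$\frac{1}{p{\left(732,728 \right)}} = \frac{1}{\sqrt{-367 + 732}} = \frac{1}{\sqrt{365}} = \frac{\sqrt{365}}{365}$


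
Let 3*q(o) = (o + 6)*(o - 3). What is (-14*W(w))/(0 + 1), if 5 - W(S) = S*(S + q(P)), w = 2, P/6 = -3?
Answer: 2338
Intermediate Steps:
P = -18 (P = 6*(-3) = -18)
q(o) = (-3 + o)*(6 + o)/3 (q(o) = ((o + 6)*(o - 3))/3 = ((6 + o)*(-3 + o))/3 = ((-3 + o)*(6 + o))/3 = (-3 + o)*(6 + o)/3)
W(S) = 5 - S*(84 + S) (W(S) = 5 - S*(S + (-6 - 18 + (1/3)*(-18)**2)) = 5 - S*(S + (-6 - 18 + (1/3)*324)) = 5 - S*(S + (-6 - 18 + 108)) = 5 - S*(S + 84) = 5 - S*(84 + S))
(-14*W(w))/(0 + 1) = (-14*(5 - 1*2**2 - 84*2))/(0 + 1) = -14*(5 - 1*4 - 168)/1 = -14*(5 - 4 - 168)*1 = -14*(-167)*1 = 2338*1 = 2338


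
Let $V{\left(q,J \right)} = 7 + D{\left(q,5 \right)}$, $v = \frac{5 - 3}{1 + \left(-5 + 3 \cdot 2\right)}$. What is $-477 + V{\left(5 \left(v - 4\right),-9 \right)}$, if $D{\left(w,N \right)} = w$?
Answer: $-485$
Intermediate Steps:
$v = 1$ ($v = \frac{2}{1 + \left(-5 + 6\right)} = \frac{2}{1 + 1} = \frac{2}{2} = 2 \cdot \frac{1}{2} = 1$)
$V{\left(q,J \right)} = 7 + q$
$-477 + V{\left(5 \left(v - 4\right),-9 \right)} = -477 + \left(7 + 5 \left(1 - 4\right)\right) = -477 + \left(7 + 5 \left(-3\right)\right) = -477 + \left(7 - 15\right) = -477 - 8 = -485$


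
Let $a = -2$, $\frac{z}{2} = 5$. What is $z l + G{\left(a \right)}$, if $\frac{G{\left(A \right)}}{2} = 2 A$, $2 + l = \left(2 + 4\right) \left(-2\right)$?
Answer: $-148$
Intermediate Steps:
$z = 10$ ($z = 2 \cdot 5 = 10$)
$l = -14$ ($l = -2 + \left(2 + 4\right) \left(-2\right) = -2 + 6 \left(-2\right) = -2 - 12 = -14$)
$G{\left(A \right)} = 4 A$ ($G{\left(A \right)} = 2 \cdot 2 A = 4 A$)
$z l + G{\left(a \right)} = 10 \left(-14\right) + 4 \left(-2\right) = -140 - 8 = -148$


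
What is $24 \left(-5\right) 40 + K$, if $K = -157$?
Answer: $-4957$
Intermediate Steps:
$24 \left(-5\right) 40 + K = 24 \left(-5\right) 40 - 157 = \left(-120\right) 40 - 157 = -4800 - 157 = -4957$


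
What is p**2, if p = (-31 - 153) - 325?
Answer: 259081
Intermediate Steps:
p = -509 (p = -184 - 325 = -509)
p**2 = (-509)**2 = 259081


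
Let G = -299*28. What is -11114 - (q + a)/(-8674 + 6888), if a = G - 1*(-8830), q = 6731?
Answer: -19842415/1786 ≈ -11110.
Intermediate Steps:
G = -8372
a = 458 (a = -8372 - 1*(-8830) = -8372 + 8830 = 458)
-11114 - (q + a)/(-8674 + 6888) = -11114 - (6731 + 458)/(-8674 + 6888) = -11114 - 7189/(-1786) = -11114 - 7189*(-1)/1786 = -11114 - 1*(-7189/1786) = -11114 + 7189/1786 = -19842415/1786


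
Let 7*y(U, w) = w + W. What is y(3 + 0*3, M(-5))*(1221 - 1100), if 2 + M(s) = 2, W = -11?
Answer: -1331/7 ≈ -190.14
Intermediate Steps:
M(s) = 0 (M(s) = -2 + 2 = 0)
y(U, w) = -11/7 + w/7 (y(U, w) = (w - 11)/7 = (-11 + w)/7 = -11/7 + w/7)
y(3 + 0*3, M(-5))*(1221 - 1100) = (-11/7 + (⅐)*0)*(1221 - 1100) = (-11/7 + 0)*121 = -11/7*121 = -1331/7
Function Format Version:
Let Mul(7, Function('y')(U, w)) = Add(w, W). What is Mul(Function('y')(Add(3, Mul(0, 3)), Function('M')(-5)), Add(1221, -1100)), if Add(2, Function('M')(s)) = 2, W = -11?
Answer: Rational(-1331, 7) ≈ -190.14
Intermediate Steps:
Function('M')(s) = 0 (Function('M')(s) = Add(-2, 2) = 0)
Function('y')(U, w) = Add(Rational(-11, 7), Mul(Rational(1, 7), w)) (Function('y')(U, w) = Mul(Rational(1, 7), Add(w, -11)) = Mul(Rational(1, 7), Add(-11, w)) = Add(Rational(-11, 7), Mul(Rational(1, 7), w)))
Mul(Function('y')(Add(3, Mul(0, 3)), Function('M')(-5)), Add(1221, -1100)) = Mul(Add(Rational(-11, 7), Mul(Rational(1, 7), 0)), Add(1221, -1100)) = Mul(Add(Rational(-11, 7), 0), 121) = Mul(Rational(-11, 7), 121) = Rational(-1331, 7)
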